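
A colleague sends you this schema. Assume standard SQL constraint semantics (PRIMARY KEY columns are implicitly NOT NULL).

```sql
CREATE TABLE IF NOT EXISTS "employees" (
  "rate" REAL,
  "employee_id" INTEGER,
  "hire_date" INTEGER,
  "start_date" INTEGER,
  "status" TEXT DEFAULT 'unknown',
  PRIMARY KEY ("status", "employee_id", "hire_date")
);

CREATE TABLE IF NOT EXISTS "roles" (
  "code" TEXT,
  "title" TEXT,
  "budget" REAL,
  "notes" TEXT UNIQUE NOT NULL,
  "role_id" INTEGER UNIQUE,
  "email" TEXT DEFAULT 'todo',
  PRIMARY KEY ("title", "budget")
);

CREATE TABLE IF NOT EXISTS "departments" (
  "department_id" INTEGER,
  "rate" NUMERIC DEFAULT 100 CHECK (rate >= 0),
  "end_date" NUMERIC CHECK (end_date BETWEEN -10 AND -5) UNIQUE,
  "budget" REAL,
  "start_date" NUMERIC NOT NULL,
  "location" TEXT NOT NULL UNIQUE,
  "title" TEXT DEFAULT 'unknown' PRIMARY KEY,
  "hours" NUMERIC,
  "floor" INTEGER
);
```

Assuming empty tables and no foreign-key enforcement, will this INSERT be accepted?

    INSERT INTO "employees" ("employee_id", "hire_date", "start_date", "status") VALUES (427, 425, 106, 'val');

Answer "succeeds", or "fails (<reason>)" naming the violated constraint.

NOT NULL columns: employee_id is supplied; hire_date is supplied; status is supplied.
No constraint is violated.

succeeds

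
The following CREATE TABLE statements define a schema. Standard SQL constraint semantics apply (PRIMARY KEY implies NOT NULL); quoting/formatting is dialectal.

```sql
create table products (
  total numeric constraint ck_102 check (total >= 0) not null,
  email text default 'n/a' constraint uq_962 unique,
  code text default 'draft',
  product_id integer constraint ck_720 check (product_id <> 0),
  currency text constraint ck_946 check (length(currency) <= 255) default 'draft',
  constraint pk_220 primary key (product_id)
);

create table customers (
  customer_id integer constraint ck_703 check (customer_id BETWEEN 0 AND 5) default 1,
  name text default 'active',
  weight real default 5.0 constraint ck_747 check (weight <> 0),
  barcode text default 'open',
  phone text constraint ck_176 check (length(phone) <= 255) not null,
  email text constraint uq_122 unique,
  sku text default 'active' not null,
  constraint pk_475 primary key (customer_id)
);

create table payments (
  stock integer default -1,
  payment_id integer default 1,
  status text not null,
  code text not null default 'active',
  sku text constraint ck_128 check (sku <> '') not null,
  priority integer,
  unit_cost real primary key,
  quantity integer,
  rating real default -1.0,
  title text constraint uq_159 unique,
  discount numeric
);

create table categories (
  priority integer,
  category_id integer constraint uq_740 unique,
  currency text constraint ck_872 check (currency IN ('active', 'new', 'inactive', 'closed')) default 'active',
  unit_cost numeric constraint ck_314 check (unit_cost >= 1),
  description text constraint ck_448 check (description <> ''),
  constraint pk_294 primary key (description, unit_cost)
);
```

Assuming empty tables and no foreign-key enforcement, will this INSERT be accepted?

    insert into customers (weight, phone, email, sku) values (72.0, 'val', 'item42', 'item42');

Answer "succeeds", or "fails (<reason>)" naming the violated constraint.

succeeds

NOT NULL columns: customer_id defaults to 1; phone is supplied; sku is supplied.
CHECK constraints: 72.0 satisfies (weight <> 0); 'val' satisfies (length(phone) <= 255).
No constraint is violated.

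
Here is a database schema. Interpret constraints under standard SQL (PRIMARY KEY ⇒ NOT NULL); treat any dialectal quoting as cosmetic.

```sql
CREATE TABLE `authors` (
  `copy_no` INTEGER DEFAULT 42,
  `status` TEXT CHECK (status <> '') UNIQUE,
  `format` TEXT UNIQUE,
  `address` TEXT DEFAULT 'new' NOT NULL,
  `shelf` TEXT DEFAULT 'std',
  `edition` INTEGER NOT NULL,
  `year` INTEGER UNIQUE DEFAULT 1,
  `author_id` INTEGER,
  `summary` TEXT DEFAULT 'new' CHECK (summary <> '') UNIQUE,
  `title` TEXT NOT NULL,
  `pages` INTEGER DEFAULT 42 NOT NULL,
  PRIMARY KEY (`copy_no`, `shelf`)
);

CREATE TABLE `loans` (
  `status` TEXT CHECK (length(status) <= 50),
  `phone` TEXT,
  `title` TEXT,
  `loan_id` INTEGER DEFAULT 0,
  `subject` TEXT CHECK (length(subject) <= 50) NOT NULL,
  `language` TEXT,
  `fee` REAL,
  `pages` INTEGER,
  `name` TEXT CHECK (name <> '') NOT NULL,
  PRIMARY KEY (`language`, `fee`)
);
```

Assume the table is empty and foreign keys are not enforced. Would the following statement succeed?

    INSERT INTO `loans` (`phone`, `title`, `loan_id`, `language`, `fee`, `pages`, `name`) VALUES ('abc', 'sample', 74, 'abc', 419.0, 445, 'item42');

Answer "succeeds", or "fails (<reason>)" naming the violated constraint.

fails (NOT NULL on subject)

subject is omitted from the column list and has no DEFAULT, so it would receive NULL.
But subject is declared NOT NULL.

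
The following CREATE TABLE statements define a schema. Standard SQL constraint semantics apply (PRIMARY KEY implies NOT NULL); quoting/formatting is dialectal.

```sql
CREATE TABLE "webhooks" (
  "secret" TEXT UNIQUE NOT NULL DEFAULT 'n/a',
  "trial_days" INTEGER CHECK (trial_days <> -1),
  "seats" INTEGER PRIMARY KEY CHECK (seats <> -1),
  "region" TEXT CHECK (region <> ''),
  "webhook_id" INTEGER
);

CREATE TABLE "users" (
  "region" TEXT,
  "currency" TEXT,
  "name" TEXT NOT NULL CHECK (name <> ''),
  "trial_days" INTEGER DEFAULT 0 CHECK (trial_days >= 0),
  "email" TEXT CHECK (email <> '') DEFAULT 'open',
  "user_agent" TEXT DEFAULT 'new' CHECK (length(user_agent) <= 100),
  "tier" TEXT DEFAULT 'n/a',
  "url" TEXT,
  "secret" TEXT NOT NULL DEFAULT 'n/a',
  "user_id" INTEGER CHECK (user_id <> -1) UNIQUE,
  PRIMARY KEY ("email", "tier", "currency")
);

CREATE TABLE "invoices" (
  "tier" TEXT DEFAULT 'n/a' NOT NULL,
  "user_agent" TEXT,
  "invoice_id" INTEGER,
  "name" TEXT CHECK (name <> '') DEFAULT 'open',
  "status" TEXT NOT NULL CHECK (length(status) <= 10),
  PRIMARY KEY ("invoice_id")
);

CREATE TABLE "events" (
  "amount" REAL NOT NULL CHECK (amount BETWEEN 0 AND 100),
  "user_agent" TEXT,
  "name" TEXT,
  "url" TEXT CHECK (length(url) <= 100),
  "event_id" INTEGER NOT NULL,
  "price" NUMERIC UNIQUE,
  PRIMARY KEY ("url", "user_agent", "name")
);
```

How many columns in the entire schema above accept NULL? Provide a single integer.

webhooks: 3 nullable (trial_days, region, webhook_id — PK (seats) and explicit NOT NULL columns excluded).
users: 5 nullable (region, trial_days, user_agent, url, user_id — PK (email, tier, currency) and explicit NOT NULL columns excluded).
invoices: 2 nullable (user_agent, name — PK (invoice_id) and explicit NOT NULL columns excluded).
events: 1 nullable (price — PK (url, user_agent, name) and explicit NOT NULL columns excluded).
Total: 3 + 5 + 2 + 1 = 11.

11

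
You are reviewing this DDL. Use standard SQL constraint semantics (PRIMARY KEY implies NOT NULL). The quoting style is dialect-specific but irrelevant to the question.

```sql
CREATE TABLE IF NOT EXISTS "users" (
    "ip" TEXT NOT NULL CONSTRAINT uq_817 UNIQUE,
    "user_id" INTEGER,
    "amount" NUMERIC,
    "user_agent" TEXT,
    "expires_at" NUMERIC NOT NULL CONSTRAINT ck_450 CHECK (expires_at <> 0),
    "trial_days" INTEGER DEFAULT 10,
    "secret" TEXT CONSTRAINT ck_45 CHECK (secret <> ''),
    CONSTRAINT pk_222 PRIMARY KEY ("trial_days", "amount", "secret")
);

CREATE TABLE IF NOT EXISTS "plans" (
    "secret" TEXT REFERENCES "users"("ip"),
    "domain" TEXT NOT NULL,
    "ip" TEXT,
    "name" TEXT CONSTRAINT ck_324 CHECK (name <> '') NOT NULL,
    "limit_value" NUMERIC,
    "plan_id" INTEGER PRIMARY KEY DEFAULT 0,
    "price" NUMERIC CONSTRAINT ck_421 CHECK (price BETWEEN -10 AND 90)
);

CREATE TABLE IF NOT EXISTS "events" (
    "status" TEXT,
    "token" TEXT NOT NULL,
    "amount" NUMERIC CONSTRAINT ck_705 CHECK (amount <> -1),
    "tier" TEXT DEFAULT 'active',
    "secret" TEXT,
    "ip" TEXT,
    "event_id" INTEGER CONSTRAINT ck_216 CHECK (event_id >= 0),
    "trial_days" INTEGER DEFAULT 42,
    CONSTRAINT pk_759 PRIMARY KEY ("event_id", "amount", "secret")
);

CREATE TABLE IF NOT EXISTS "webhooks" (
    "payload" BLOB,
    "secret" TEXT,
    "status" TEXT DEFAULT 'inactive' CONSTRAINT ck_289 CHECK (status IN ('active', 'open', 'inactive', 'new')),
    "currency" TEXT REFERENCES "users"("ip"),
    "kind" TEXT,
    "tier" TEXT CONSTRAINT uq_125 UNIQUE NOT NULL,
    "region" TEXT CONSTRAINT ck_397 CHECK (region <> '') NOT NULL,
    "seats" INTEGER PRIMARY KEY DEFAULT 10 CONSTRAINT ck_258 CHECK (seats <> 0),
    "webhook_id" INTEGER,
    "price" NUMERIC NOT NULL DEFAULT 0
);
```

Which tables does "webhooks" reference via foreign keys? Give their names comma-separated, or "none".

users

- currency REFERENCES users(ip).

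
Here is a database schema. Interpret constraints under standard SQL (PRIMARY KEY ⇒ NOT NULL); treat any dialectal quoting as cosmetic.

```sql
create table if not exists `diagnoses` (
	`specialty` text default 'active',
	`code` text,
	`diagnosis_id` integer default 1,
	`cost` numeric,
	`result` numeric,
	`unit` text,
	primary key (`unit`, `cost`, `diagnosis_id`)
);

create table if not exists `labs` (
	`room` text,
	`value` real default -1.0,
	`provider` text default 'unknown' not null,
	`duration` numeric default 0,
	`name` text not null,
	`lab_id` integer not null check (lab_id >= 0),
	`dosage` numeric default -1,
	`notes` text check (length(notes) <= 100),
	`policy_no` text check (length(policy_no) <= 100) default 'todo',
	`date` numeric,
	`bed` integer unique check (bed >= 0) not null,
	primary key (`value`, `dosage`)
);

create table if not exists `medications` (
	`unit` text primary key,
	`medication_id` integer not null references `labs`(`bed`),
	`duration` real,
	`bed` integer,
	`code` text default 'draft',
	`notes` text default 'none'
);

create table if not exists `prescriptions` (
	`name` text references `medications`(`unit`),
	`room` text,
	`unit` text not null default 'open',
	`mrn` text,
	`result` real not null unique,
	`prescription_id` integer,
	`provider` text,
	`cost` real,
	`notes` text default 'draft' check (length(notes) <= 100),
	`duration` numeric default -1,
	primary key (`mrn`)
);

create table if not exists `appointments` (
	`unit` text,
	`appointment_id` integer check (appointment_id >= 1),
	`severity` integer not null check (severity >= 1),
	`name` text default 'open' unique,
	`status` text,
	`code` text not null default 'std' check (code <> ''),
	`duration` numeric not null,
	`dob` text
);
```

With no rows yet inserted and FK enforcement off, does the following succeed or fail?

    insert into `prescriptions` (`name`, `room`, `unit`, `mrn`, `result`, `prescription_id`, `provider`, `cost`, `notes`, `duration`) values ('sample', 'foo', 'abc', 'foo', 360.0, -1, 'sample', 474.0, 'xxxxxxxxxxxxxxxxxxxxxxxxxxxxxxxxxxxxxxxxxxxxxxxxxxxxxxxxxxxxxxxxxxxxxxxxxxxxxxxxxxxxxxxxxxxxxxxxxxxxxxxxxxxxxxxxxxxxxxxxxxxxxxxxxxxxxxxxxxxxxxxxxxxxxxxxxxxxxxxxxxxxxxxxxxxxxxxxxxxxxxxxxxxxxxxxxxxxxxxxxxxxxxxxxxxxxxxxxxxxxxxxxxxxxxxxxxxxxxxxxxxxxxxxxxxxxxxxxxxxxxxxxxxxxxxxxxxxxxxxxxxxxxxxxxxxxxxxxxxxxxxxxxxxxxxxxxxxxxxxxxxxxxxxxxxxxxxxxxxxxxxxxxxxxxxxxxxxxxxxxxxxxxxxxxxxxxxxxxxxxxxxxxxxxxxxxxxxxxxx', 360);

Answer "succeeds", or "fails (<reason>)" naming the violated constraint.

fails (CHECK on notes)

The value 'xxxxxxxxxxxxxxxxxxxxxxxxxxxxxxxxxxxxxxxxxxxxxxxxxxxxxxxxxxxxxxxxxxxxxxxxxxxxxxxxxxxxxxxxxxxxxxxxxxxxxxxxxxxxxxxxxxxxxxxxxxxxxxxxxxxxxxxxxxxxxxxxxxxxxxxxxxxxxxxxxxxxxxxxxxxxxxxxxxxxxxxxxxxxxxxxxxxxxxxxxxxxxxxxxxxxxxxxxxxxxxxxxxxxxxxxxxxxxxxxxxxxxxxxxxxxxxxxxxxxxxxxxxxxxxxxxxxxxxxxxxxxxxxxxxxxxxxxxxxxxxxxxxxxxxxxxxxxxxxxxxxxxxxxxxxxxxxxxxxxxxxxxxxxxxxxxxxxxxxxxxxxxxxxxxxxxxxxxxxxxxxxxxxxxxxxxxxxxxxx' for notes violates CHECK (length(notes) <= 100).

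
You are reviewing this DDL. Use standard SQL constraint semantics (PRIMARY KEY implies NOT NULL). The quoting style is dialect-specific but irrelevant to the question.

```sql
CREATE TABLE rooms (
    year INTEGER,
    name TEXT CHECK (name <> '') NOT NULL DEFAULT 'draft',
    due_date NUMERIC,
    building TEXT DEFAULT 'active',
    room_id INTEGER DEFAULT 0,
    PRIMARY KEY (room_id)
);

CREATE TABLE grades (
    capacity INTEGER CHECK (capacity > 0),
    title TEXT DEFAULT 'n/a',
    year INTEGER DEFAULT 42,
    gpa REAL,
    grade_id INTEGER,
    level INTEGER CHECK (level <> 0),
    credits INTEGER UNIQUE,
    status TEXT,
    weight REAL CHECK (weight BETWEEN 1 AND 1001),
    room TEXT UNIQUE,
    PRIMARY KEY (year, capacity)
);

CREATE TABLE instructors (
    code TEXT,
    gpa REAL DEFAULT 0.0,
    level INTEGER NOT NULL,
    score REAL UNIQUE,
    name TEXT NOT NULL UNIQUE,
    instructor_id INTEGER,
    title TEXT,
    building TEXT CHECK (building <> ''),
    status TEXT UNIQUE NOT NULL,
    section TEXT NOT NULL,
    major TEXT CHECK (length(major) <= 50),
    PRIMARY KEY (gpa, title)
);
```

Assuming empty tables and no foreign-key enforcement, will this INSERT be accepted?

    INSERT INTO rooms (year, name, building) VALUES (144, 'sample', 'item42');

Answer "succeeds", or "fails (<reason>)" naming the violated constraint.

succeeds

NOT NULL columns: name is supplied; room_id defaults to 0.
CHECK constraints: 'sample' satisfies (name <> '').
No constraint is violated.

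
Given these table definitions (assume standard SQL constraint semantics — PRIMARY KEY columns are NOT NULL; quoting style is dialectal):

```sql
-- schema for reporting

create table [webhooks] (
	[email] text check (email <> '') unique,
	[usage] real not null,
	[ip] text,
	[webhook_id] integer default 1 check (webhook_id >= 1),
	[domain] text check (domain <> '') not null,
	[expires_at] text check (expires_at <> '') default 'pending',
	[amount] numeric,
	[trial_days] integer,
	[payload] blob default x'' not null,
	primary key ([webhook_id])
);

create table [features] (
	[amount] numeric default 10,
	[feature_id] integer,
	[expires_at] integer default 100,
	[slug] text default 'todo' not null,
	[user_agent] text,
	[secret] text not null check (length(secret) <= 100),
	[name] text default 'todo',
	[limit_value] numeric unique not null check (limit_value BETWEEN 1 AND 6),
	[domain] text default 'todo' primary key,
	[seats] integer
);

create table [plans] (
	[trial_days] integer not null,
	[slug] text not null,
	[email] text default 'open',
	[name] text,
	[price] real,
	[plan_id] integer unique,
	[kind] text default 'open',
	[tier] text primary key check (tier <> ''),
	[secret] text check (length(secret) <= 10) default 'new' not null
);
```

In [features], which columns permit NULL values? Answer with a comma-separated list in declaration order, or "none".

amount, feature_id, expires_at, user_agent, name, seats

- amount: DEFAULT only fills an omitted column; an explicit NULL is still allowed → nullable.
- feature_id: no NOT NULL constraint applies → nullable.
- expires_at: DEFAULT only fills an omitted column; an explicit NULL is still allowed → nullable.
- slug: declared NOT NULL → not nullable.
- user_agent: no NOT NULL constraint applies → nullable.
- secret: declared NOT NULL → not nullable.
- name: DEFAULT only fills an omitted column; an explicit NULL is still allowed → nullable.
- limit_value: declared NOT NULL → not nullable.
- domain: part of the PRIMARY KEY, which implies NOT NULL → not nullable.
- seats: no NOT NULL constraint applies → nullable.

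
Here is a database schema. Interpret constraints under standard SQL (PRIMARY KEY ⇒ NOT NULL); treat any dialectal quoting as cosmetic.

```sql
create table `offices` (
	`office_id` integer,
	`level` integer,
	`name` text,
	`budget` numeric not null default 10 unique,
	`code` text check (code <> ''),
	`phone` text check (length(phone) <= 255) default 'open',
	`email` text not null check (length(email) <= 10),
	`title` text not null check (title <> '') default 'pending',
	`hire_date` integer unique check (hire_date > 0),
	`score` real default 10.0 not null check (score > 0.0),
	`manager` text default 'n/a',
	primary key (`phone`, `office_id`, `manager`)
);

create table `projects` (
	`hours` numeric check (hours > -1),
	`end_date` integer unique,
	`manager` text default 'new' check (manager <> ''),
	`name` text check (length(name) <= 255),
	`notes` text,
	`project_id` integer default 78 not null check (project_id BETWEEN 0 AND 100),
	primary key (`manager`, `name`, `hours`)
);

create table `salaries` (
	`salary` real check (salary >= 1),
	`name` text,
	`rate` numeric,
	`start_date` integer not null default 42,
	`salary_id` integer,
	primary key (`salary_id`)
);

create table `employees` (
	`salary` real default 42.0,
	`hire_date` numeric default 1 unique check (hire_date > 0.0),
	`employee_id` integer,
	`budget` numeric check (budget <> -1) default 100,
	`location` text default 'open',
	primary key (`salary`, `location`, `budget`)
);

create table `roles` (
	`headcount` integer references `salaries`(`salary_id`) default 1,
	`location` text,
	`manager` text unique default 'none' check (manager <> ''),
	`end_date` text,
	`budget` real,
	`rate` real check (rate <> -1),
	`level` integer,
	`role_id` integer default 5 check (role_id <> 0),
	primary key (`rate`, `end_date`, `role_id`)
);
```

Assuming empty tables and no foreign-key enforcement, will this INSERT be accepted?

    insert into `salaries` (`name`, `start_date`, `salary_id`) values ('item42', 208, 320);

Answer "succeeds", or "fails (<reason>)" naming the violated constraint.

NOT NULL columns: salary_id is supplied; start_date is supplied.
No constraint is violated.

succeeds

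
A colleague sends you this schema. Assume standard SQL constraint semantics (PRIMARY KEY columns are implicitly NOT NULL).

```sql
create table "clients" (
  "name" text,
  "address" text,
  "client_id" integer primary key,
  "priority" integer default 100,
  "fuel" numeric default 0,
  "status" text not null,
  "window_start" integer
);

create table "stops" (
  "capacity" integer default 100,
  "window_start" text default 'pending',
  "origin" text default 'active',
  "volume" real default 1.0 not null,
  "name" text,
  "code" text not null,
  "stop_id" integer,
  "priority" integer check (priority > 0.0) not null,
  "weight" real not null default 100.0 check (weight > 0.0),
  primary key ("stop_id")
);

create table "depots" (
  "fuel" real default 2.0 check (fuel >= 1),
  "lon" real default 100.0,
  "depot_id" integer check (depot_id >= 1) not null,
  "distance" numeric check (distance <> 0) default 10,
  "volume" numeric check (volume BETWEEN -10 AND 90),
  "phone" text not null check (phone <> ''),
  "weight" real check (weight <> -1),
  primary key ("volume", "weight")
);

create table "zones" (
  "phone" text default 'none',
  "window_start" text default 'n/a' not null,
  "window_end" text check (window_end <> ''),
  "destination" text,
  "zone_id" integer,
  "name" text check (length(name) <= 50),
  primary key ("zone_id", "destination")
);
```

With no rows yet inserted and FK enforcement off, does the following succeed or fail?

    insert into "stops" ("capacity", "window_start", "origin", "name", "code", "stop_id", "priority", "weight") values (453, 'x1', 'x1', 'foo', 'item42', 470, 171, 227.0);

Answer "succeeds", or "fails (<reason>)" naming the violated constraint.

succeeds

NOT NULL columns: code is supplied; priority is supplied; stop_id is supplied; volume defaults to 1.0; weight is supplied.
CHECK constraints: 171 satisfies (priority > 0.0); 227.0 satisfies (weight > 0.0).
No constraint is violated.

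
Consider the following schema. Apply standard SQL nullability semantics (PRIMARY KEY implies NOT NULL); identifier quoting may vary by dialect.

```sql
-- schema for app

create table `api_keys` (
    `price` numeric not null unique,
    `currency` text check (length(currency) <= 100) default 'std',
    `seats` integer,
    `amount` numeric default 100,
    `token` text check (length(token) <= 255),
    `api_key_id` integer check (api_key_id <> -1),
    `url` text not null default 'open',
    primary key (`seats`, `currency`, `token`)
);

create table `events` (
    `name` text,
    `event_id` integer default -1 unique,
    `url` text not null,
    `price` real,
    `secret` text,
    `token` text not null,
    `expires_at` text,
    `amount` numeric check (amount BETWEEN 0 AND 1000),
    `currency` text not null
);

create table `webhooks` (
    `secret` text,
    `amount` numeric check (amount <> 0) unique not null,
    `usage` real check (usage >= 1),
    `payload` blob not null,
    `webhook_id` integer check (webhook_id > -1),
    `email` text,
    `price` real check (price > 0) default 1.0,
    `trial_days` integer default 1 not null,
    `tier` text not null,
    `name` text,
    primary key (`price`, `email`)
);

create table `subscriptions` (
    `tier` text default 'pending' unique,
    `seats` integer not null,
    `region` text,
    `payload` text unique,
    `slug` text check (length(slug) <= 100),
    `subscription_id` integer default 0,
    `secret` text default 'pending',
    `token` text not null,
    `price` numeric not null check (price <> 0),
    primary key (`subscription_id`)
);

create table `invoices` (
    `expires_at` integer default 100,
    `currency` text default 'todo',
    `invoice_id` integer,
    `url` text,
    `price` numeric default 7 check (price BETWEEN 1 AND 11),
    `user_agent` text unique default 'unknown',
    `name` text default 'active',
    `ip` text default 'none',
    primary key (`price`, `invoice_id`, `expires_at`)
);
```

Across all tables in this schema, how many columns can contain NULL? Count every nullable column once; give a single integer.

22

api_keys: 2 nullable (amount, api_key_id — PK (seats, currency, token) and explicit NOT NULL columns excluded).
events: 6 nullable (name, event_id, price, secret, expires_at, amount — PK none and explicit NOT NULL columns excluded).
webhooks: 4 nullable (secret, usage, webhook_id, name — PK (price, email) and explicit NOT NULL columns excluded).
subscriptions: 5 nullable (tier, region, payload, slug, secret — PK (subscription_id) and explicit NOT NULL columns excluded).
invoices: 5 nullable (currency, url, user_agent, name, ip — PK (price, invoice_id, expires_at) and explicit NOT NULL columns excluded).
Total: 2 + 6 + 4 + 5 + 5 = 22.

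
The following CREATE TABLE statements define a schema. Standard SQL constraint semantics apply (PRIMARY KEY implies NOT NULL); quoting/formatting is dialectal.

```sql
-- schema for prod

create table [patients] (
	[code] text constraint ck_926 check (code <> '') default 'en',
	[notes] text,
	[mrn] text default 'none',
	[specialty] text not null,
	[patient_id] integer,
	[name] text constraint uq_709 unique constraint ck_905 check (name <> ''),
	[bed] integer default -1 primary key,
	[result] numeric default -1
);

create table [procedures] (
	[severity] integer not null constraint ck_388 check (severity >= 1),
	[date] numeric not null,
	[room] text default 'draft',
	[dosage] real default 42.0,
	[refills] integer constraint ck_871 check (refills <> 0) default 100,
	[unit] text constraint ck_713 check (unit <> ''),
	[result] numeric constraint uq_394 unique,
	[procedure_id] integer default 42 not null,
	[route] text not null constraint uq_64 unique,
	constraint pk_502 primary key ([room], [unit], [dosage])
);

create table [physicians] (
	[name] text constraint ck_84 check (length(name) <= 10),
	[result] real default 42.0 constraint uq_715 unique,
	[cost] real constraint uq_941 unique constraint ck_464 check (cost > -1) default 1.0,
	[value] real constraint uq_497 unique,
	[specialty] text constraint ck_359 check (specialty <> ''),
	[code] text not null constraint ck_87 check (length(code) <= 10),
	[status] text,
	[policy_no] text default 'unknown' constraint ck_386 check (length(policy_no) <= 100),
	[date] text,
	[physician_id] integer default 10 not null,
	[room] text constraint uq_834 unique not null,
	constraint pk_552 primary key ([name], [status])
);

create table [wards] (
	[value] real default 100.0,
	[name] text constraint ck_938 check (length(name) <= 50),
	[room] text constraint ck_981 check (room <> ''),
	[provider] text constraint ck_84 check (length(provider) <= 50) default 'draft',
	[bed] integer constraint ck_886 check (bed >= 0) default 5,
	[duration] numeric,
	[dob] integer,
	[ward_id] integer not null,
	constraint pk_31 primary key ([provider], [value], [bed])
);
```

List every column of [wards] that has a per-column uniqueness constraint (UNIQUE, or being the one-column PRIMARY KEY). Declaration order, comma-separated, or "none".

- value: part of a composite PRIMARY KEY — only the tuple is unique, not this column on its own.
- name: no UNIQUE or single-column PK constraint.
- room: no UNIQUE or single-column PK constraint.
- provider: part of a composite PRIMARY KEY — only the tuple is unique, not this column on its own.
- bed: part of a composite PRIMARY KEY — only the tuple is unique, not this column on its own.
- duration: no UNIQUE or single-column PK constraint.
- dob: no UNIQUE or single-column PK constraint.
- ward_id: no UNIQUE or single-column PK constraint.

none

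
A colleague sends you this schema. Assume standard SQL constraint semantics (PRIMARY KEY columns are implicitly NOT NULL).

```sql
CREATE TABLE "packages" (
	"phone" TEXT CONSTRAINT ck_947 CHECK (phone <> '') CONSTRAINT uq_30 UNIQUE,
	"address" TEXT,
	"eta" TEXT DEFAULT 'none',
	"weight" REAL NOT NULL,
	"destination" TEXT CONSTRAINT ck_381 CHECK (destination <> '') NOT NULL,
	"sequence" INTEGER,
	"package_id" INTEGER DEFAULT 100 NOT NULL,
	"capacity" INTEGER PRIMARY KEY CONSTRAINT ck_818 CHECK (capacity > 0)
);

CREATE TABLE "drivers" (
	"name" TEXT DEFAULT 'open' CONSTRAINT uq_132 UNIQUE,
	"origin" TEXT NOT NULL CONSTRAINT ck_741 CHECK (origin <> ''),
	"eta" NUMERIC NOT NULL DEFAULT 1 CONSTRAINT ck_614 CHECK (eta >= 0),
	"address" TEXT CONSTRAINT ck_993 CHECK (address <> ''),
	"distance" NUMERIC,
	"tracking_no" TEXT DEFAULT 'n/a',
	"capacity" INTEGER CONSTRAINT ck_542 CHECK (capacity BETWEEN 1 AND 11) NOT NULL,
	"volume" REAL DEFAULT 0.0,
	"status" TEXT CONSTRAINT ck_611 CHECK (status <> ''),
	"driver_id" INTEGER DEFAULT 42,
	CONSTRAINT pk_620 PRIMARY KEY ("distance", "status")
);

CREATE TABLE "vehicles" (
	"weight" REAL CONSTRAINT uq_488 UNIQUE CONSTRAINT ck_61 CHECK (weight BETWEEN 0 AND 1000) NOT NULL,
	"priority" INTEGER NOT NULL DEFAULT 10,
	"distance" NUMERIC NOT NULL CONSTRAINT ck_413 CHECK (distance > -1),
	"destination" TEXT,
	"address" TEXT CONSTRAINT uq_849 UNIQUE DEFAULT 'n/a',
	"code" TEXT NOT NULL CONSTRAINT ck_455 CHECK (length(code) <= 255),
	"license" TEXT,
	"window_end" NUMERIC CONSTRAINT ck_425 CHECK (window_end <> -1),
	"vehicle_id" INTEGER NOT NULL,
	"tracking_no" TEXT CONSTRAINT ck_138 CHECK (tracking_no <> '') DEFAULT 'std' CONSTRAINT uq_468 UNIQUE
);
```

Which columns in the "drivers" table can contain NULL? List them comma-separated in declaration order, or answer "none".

name, address, tracking_no, volume, driver_id

- name: UNIQUE does not imply NOT NULL → nullable.
- origin: declared NOT NULL → not nullable.
- eta: declared NOT NULL → not nullable.
- address: CHECK does not forbid NULL (a CHECK constraint passes when its expression is NULL) → nullable.
- distance: part of the PRIMARY KEY, which implies NOT NULL → not nullable.
- tracking_no: DEFAULT only fills an omitted column; an explicit NULL is still allowed → nullable.
- capacity: declared NOT NULL → not nullable.
- volume: DEFAULT only fills an omitted column; an explicit NULL is still allowed → nullable.
- status: part of the PRIMARY KEY, which implies NOT NULL → not nullable.
- driver_id: DEFAULT only fills an omitted column; an explicit NULL is still allowed → nullable.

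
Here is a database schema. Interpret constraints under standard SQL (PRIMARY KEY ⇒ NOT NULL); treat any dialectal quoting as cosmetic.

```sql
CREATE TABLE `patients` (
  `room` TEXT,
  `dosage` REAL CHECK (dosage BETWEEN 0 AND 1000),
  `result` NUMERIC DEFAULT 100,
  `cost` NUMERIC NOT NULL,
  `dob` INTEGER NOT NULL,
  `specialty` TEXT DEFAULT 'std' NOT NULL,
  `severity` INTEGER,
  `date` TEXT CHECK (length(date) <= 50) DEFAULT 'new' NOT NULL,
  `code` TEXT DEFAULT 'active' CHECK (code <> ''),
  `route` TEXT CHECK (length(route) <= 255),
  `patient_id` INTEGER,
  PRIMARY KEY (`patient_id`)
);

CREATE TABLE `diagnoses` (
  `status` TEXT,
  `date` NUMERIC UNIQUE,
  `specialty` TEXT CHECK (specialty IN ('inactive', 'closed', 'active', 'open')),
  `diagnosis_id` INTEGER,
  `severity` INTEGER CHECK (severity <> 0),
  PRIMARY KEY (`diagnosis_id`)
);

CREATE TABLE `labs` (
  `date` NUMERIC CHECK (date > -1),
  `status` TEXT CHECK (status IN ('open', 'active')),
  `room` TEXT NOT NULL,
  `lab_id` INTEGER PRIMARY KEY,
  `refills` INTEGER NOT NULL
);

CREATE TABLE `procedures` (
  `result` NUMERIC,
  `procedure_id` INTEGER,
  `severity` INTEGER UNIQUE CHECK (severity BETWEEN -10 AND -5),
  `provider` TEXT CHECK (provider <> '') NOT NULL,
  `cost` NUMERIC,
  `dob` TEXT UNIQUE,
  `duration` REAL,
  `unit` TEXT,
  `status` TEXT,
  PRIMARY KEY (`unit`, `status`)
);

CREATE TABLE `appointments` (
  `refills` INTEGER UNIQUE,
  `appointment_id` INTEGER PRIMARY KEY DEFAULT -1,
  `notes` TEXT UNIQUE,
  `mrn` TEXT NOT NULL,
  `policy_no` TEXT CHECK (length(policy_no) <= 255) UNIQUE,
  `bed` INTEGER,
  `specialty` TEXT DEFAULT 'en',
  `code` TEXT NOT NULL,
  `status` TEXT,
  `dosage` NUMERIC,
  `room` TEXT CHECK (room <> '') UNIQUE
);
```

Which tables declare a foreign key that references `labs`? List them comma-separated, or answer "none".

none

No REFERENCES clause anywhere in the schema names labs.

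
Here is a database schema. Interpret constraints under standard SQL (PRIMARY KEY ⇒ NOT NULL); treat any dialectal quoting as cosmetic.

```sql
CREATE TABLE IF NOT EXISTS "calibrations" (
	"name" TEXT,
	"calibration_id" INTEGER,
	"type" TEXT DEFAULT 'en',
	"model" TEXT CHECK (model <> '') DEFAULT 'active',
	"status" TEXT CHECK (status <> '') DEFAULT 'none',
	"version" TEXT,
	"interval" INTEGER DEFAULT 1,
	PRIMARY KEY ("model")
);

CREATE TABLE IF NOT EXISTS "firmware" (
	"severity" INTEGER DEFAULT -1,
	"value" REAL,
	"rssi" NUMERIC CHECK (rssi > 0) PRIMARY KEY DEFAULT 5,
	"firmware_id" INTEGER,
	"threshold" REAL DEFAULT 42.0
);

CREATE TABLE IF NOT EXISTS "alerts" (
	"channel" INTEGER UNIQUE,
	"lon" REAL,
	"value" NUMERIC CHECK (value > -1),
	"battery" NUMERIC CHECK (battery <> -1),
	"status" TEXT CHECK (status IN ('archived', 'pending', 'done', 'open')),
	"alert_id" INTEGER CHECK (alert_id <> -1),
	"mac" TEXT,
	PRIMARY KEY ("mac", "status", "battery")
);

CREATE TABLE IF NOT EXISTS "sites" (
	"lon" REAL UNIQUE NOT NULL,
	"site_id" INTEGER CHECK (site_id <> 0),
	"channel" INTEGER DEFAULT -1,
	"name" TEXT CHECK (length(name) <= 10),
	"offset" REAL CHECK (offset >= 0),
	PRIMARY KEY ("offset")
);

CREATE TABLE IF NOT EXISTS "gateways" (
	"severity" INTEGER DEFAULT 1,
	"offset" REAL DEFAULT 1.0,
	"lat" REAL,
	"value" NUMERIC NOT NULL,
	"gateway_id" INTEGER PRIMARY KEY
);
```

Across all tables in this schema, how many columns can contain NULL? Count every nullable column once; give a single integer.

calibrations: 6 nullable (name, calibration_id, type, status, version, interval — PK (model) and explicit NOT NULL columns excluded).
firmware: 4 nullable (severity, value, firmware_id, threshold — PK (rssi) and explicit NOT NULL columns excluded).
alerts: 4 nullable (channel, lon, value, alert_id — PK (mac, status, battery) and explicit NOT NULL columns excluded).
sites: 3 nullable (site_id, channel, name — PK (offset) and explicit NOT NULL columns excluded).
gateways: 3 nullable (severity, offset, lat — PK (gateway_id) and explicit NOT NULL columns excluded).
Total: 6 + 4 + 4 + 3 + 3 = 20.

20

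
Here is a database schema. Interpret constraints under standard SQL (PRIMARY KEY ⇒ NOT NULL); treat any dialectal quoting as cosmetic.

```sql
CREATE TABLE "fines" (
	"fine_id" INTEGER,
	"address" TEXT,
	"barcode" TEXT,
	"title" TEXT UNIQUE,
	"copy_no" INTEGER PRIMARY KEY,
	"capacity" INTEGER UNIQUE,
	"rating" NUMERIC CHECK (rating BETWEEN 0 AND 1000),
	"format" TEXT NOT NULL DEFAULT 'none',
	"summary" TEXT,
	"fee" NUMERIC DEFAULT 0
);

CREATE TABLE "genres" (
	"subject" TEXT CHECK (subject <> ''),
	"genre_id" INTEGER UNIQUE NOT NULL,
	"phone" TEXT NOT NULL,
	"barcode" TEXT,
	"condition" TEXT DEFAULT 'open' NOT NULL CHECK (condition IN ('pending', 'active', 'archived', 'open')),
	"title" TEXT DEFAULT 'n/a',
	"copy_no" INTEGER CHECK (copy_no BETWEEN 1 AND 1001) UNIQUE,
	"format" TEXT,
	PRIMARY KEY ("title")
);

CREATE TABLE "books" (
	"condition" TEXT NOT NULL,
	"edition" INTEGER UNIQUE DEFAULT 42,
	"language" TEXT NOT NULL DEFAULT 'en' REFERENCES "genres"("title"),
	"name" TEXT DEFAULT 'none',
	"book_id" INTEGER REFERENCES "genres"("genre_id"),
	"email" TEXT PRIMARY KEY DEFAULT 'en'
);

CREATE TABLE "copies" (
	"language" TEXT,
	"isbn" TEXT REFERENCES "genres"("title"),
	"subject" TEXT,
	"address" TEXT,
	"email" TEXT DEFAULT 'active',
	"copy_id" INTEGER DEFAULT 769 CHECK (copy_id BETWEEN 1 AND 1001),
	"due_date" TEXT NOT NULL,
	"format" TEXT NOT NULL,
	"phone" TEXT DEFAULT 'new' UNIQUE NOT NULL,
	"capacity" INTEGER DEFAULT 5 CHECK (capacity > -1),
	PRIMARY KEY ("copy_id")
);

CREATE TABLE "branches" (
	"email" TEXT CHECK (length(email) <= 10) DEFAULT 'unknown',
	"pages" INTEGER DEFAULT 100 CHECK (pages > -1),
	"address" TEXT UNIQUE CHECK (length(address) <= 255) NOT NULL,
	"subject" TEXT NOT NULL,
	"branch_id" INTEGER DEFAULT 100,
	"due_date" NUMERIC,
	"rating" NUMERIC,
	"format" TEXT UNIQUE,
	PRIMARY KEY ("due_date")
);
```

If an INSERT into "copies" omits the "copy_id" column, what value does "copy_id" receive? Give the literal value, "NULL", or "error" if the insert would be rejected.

769

copy_id has an explicit DEFAULT 769.
When the column is omitted from an INSERT, that default is used.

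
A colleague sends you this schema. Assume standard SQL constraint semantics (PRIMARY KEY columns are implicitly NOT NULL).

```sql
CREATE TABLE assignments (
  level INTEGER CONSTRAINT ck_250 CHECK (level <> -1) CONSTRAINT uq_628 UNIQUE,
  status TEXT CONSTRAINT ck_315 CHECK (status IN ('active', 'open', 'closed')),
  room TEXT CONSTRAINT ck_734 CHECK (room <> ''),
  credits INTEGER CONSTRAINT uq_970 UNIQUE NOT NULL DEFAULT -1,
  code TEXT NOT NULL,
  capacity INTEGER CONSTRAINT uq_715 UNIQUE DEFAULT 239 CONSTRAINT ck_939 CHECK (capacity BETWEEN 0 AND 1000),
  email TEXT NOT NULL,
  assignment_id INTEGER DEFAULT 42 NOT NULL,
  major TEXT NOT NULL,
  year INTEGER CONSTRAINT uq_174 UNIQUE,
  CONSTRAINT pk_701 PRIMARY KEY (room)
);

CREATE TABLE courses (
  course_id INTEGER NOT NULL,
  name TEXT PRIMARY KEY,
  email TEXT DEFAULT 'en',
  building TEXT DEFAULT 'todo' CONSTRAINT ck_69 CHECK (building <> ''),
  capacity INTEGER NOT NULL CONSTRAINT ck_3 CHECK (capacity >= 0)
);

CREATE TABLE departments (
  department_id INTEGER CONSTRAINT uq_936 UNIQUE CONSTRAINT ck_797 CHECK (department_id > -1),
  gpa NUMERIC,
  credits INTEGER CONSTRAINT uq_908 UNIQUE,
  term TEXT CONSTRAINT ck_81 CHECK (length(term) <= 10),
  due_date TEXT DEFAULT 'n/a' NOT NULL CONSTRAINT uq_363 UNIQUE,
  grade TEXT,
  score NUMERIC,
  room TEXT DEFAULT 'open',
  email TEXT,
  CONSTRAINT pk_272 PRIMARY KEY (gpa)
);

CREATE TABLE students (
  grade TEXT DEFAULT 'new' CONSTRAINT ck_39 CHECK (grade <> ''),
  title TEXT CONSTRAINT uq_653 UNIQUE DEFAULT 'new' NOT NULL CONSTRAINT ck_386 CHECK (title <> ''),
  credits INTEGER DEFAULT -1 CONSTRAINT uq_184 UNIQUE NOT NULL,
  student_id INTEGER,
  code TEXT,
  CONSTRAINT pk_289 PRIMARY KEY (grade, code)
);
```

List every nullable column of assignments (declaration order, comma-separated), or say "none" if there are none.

- level: CHECK does not forbid NULL (a CHECK constraint passes when its expression is NULL) → nullable.
- status: CHECK does not forbid NULL (a CHECK constraint passes when its expression is NULL) → nullable.
- room: part of the PRIMARY KEY, which implies NOT NULL → not nullable.
- credits: declared NOT NULL → not nullable.
- code: declared NOT NULL → not nullable.
- capacity: CHECK does not forbid NULL (a CHECK constraint passes when its expression is NULL) → nullable.
- email: declared NOT NULL → not nullable.
- assignment_id: declared NOT NULL → not nullable.
- major: declared NOT NULL → not nullable.
- year: UNIQUE does not imply NOT NULL → nullable.

level, status, capacity, year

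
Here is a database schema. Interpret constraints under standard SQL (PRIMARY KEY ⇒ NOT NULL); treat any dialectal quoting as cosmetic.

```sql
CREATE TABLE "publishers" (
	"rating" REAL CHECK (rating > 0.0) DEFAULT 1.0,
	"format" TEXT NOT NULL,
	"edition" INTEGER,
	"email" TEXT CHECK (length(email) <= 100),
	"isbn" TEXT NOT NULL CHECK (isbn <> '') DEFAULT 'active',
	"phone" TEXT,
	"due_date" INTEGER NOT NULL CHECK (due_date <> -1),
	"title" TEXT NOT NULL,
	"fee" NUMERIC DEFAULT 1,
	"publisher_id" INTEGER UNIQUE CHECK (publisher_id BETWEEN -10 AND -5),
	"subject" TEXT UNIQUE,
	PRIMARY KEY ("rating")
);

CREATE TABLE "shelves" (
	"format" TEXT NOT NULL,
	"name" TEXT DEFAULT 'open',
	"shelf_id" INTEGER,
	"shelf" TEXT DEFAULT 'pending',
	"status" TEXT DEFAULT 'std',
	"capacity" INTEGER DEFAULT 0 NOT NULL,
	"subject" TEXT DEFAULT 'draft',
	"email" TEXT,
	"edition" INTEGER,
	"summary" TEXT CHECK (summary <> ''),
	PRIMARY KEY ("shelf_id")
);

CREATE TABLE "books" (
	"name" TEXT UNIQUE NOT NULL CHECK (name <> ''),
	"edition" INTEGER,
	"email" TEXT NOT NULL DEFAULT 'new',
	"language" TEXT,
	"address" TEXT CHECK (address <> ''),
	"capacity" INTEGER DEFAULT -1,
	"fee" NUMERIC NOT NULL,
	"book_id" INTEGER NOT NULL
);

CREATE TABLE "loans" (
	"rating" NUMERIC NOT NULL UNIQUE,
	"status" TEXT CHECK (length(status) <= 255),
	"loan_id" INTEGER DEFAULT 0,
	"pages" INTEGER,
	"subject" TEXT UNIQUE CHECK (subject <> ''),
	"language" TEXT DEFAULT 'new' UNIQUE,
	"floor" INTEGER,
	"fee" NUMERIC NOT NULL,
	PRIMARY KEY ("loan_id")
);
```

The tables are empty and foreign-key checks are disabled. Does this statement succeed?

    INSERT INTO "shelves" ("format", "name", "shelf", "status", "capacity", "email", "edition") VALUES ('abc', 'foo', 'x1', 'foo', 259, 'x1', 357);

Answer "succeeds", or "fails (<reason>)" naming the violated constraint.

shelf_id is omitted from the column list and has no DEFAULT, so it would receive NULL.
But shelf_id is part of the PRIMARY KEY (implied NOT NULL).

fails (NOT NULL on shelf_id)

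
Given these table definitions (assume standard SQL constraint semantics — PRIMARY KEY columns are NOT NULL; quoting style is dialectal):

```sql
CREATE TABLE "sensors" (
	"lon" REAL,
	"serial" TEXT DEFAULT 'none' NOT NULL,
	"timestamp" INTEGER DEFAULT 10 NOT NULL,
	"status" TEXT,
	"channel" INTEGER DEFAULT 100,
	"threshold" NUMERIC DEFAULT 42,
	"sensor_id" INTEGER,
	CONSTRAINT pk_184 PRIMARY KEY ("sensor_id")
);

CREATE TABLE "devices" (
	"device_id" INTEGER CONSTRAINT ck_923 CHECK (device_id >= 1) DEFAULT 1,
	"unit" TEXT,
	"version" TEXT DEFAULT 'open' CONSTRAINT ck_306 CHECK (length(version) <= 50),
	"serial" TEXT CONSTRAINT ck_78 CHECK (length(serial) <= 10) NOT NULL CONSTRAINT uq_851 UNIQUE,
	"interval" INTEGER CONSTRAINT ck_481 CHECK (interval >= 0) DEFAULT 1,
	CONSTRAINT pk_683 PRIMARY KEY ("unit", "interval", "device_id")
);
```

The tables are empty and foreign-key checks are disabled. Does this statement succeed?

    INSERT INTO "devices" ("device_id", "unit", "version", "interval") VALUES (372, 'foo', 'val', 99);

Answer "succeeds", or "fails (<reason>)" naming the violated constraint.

serial is omitted from the column list and has no DEFAULT, so it would receive NULL.
But serial is declared NOT NULL.

fails (NOT NULL on serial)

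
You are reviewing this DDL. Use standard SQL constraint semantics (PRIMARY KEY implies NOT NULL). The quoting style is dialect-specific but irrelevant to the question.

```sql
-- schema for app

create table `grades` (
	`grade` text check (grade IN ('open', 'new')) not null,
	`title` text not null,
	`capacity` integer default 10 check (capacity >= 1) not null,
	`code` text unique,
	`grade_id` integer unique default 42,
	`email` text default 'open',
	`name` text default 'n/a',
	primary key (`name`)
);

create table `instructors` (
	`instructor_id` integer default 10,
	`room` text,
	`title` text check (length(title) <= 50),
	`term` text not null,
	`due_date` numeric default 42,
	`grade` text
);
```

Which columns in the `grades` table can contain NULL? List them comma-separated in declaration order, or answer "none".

- grade: declared NOT NULL → not nullable.
- title: declared NOT NULL → not nullable.
- capacity: declared NOT NULL → not nullable.
- code: UNIQUE does not imply NOT NULL → nullable.
- grade_id: UNIQUE does not imply NOT NULL → nullable.
- email: DEFAULT only fills an omitted column; an explicit NULL is still allowed → nullable.
- name: part of the PRIMARY KEY, which implies NOT NULL → not nullable.

code, grade_id, email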